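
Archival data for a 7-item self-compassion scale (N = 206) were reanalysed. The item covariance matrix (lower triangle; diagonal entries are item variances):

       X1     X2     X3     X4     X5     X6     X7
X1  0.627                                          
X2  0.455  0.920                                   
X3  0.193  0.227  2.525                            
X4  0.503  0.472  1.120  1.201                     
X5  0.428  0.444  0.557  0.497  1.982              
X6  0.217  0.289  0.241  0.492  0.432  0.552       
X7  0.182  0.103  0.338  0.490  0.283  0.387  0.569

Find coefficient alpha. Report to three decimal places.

ΣVar(i) = 0.627 + 0.920 + 2.525 + 1.201 + 1.982 + 0.552 + 0.569 = 8.376
Sum of the distinct covariances = 8.350
σ²_T = 8.376 + 2 × 8.350 = 25.076
α = (k/(k−1))·(1 − ΣVar(i)/σ²_T) = (7/6)·(1 − 8.376/25.076) = 0.777

coefficient alpha = 0.777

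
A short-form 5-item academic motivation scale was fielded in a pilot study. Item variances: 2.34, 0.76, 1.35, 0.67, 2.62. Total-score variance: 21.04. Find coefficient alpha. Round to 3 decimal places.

coefficient alpha = 0.790

Σσᵢ² = 2.34 + 0.76 + 1.35 + 0.67 + 2.62 = 7.74
α = (k/(k−1))·(1 − Σσᵢ²/Var(T)) = (5/4)·(1 − 7.74/21.04) = 0.790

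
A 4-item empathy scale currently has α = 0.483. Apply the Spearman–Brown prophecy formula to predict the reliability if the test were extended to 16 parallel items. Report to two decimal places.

Length factor m = 16/4 = 4.0000
α' = m·α / (1 + (m−1)·α)
   = 16/4 × 0.483 / (1 + (16/4 − 1) × 0.483)
   = 1.9320 / 2.4490 = 0.79

predicted reliability = 0.79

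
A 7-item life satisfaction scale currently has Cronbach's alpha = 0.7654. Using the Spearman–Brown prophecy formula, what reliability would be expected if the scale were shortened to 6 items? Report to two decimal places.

predicted reliability = 0.74

Length factor m = 6/7 = 0.8571
α' = m·α / (1 − (1−m)·α)
   = 6/7 × 0.7654 / (1 − (1 − 6/7) × 0.7654)
   = 0.6561 / 0.8907 = 0.74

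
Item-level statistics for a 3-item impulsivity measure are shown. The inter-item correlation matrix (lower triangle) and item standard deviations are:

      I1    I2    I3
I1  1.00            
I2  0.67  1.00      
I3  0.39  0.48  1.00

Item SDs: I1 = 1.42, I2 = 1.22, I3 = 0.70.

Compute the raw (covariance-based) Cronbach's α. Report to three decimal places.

Σσ²ᵢ = 1.42² + 1.22² + 0.70² = 3.9948
Covariances σ_ij = r_ij · s_i · s_j:
  σ(I1,I2) = 0.67 × 1.42 × 1.22 = 1.1607
  σ(I1,I3) = 0.39 × 1.42 × 0.70 = 0.3877
  σ(I2,I3) = 0.48 × 1.22 × 0.70 = 0.4099
σ²_T = Σσ²ᵢ + 2·Σσ_ij = 3.9948 + 2 × 1.9583 = 7.9114
α = (3/2)·(1 − 3.9948/7.9114) = 0.743

α = 0.743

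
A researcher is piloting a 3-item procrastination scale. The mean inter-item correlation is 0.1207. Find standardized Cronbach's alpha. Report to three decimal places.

standardized Cronbach's alpha = 0.292

Standardized α = k·r̄ / (1 + (k−1)·r̄) = 3 × 0.1207 / (1 + 2 × 0.1207)
  = 0.3621 / 1.2414 = 0.292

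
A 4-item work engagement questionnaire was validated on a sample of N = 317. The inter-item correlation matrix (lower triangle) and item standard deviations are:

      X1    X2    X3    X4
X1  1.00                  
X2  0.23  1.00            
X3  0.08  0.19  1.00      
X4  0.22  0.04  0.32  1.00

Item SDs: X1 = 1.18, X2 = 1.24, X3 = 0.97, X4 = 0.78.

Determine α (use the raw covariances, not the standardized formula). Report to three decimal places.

α = 0.450

Σσ²ᵢ = 1.18² + 1.24² + 0.97² + 0.78² = 4.4793
Covariances σ_ij = r_ij · s_i · s_j:
  σ(X1,X2) = 0.23 × 1.18 × 1.24 = 0.3365
  σ(X1,X3) = 0.08 × 1.18 × 0.97 = 0.0916
  σ(X1,X4) = 0.22 × 1.18 × 0.78 = 0.2025
  σ(X2,X3) = 0.19 × 1.24 × 0.97 = 0.2285
  σ(X2,X4) = 0.04 × 1.24 × 0.78 = 0.0387
  σ(X3,X4) = 0.32 × 0.97 × 0.78 = 0.2421
σ²_T = Σσ²ᵢ + 2·Σσ_ij = 4.4793 + 2 × 1.1399 = 6.7591
α = (4/3)·(1 − 4.4793/6.7591) = 0.450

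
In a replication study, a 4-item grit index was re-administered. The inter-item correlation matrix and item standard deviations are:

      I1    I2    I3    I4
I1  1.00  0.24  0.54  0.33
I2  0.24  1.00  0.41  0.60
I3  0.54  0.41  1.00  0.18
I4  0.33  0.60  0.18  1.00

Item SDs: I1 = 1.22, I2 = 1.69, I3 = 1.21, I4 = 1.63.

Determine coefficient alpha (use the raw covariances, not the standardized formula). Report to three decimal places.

α = 0.708

Σσ²ᵢ = 1.22² + 1.69² + 1.21² + 1.63² = 8.4655
Covariances σ_ij = r_ij · s_i · s_j:
  σ(I1,I2) = 0.24 × 1.22 × 1.69 = 0.4948
  σ(I1,I3) = 0.54 × 1.22 × 1.21 = 0.7971
  σ(I1,I4) = 0.33 × 1.22 × 1.63 = 0.6562
  σ(I2,I3) = 0.41 × 1.69 × 1.21 = 0.8384
  σ(I2,I4) = 0.60 × 1.69 × 1.63 = 1.6528
  σ(I3,I4) = 0.18 × 1.21 × 1.63 = 0.3550
σ²_T = Σσ²ᵢ + 2·Σσ_ij = 8.4655 + 2 × 4.7943 = 18.0541
α = (4/3)·(1 − 8.4655/18.0541) = 0.708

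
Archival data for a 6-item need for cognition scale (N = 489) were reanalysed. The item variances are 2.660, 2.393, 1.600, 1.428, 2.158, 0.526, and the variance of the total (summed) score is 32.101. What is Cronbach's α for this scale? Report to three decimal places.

α = 0.798

sum of item variances = 2.660 + 2.393 + 1.600 + 1.428 + 2.158 + 0.526 = 10.765
α = (k/(k−1))·(1 − sum of item variances/σ²_total) = (6/5)·(1 − 10.765/32.101) = 0.798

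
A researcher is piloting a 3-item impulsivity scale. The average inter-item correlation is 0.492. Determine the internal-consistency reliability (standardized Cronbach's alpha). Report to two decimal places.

Standardized α = k·r̄ / (1 + (k−1)·r̄) = 3 × 0.492 / (1 + 2 × 0.492)
  = 1.4760 / 1.9840 = 0.74

α = 0.74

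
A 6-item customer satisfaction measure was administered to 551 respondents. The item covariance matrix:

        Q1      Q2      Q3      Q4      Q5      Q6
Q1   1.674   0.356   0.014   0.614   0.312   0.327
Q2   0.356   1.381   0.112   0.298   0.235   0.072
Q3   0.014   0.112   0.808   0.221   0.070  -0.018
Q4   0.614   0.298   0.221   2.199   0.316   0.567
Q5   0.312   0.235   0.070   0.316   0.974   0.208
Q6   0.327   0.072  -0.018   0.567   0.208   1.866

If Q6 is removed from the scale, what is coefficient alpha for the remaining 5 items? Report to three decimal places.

Remaining items: Q1, Q2, Q3, Q4, Q5 (k = 5).
sum of item variances = 1.674 + 1.381 + 0.808 + 2.199 + 0.974 = 7.036
total variance = 7.036 + 2 × 2.548 = 12.132
α (item deleted) = (5/4)·(1 − 7.036/12.132) = 0.525

α = 0.525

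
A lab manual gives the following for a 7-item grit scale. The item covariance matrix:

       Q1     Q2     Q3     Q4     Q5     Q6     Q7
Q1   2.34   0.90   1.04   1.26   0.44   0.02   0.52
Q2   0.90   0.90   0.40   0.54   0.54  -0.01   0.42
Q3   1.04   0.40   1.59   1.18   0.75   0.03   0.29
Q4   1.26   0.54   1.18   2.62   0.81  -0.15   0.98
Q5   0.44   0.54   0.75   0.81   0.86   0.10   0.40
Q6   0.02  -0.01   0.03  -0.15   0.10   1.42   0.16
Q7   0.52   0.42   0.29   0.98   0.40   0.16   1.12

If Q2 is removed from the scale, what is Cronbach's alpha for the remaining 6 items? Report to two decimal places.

Remaining items: Q1, Q3, Q4, Q5, Q6, Q7 (k = 6).
Σσᵢ² = 2.34 + 1.59 + 2.62 + 0.86 + 1.42 + 1.12 = 9.95
total variance = 9.95 + 2 × 7.83 = 25.61
α (item deleted) = (6/5)·(1 − 9.95/25.61) = 0.73

α = 0.73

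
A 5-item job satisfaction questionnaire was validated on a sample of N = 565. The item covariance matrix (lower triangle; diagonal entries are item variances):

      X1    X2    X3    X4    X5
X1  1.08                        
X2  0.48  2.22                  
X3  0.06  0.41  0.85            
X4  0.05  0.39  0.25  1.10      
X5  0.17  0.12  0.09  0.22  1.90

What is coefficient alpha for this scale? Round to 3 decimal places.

ΣVar(i) = 1.08 + 2.22 + 0.85 + 1.10 + 1.90 = 7.15
Σ_{i<j} σ_ij = 2.24
σ²_T = 7.15 + 2 × 2.24 = 11.63
α = (k/(k−1))·(1 − ΣVar(i)/σ²_T) = (5/4)·(1 − 7.15/11.63) = 0.482

coefficient alpha = 0.482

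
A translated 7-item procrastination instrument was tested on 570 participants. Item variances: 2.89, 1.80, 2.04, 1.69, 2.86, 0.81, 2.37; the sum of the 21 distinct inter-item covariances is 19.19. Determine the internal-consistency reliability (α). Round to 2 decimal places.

Σσᵢ² = 2.89 + 1.80 + 2.04 + 1.69 + 2.86 + 0.81 + 2.37 = 14.46
Sum of distinct covariances = 19.19
Var(T) = Σσᵢ² + 2·Σcov = 14.46 + 2 × 19.19 = 52.84
α = (7/6)·(1 − 14.46/52.84) = 0.85

α = 0.85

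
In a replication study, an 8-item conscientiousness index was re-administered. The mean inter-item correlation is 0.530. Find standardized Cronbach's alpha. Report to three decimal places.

standardized Cronbach's alpha = 0.900

Standardized α = k·r̄ / (1 + (k−1)·r̄) = 8 × 0.530 / (1 + 7 × 0.530)
  = 4.2400 / 4.7100 = 0.900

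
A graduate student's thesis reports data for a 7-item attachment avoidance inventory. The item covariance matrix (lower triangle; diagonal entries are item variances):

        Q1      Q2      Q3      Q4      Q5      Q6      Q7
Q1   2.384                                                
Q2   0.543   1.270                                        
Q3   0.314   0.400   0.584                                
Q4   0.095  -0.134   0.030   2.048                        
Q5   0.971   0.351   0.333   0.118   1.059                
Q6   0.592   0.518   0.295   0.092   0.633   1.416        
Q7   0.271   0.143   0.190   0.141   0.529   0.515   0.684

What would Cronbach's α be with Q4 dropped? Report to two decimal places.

Remaining items: Q1, Q2, Q3, Q5, Q6, Q7 (k = 6).
Σσᵢ² = 2.384 + 1.270 + 0.584 + 1.059 + 1.416 + 0.684 = 7.397
total variance = 7.397 + 2 × 6.598 = 20.593
α (item deleted) = (6/5)·(1 − 7.397/20.593) = 0.77

Cronbach's α = 0.77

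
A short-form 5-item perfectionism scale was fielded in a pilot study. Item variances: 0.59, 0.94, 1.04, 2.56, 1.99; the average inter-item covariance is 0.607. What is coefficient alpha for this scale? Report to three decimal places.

α = 0.788

sum of item variances = 0.59 + 0.94 + 1.04 + 2.56 + 1.99 = 7.12
Sum of the 10 distinct covariances = 10 × 0.607 = 6.070
Var(T) = sum of item variances + 2·Σcov = 7.12 + 2 × 6.070 = 19.260
α = (5/4)·(1 − 7.12/19.260) = 0.788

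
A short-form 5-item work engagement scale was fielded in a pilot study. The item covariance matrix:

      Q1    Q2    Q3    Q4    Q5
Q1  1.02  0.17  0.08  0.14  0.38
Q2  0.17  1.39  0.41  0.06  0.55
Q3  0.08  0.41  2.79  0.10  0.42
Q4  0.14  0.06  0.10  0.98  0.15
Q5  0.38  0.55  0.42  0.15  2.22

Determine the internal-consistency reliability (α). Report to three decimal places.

sum of item variances = 1.02 + 1.39 + 2.79 + 0.98 + 2.22 = 8.40
Σ_{i<j} σ_ij = 2.46
σ²_T = 8.40 + 2 × 2.46 = 13.32
α = (k/(k−1))·(1 − sum of item variances/σ²_T) = (5/4)·(1 − 8.40/13.32) = 0.462

α = 0.462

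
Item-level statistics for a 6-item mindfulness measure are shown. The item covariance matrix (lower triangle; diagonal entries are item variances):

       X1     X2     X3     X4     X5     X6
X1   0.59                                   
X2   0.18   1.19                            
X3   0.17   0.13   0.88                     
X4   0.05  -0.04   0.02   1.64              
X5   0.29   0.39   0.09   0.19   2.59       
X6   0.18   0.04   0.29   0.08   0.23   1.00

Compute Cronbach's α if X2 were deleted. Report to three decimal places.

Remaining items: X1, X3, X4, X5, X6 (k = 5).
sum of item variances = 0.59 + 0.88 + 1.64 + 2.59 + 1.00 = 6.70
Var(T) = 6.70 + 2 × 1.59 = 9.88
α (item deleted) = (5/4)·(1 − 6.70/9.88) = 0.402

Cronbach's α = 0.402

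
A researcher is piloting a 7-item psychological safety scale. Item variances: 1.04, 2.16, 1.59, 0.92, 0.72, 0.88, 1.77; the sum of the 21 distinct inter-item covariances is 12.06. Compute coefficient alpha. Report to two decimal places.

ΣVar(i) = 1.04 + 2.16 + 1.59 + 0.92 + 0.72 + 0.88 + 1.77 = 9.08
Sum of distinct covariances = 12.06
σ²_T = ΣVar(i) + 2·Σcov = 9.08 + 2 × 12.06 = 33.20
α = (7/6)·(1 − 9.08/33.20) = 0.85

coefficient alpha = 0.85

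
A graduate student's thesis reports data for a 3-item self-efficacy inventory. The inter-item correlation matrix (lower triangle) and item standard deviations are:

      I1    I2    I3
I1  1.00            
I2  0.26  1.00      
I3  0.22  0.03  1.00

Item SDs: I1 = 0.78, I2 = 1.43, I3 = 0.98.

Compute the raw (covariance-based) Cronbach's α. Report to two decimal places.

Σσ²ᵢ = 0.78² + 1.43² + 0.98² = 3.6137
Covariances σ_ij = r_ij · s_i · s_j:
  σ(I1,I2) = 0.26 × 0.78 × 1.43 = 0.2900
  σ(I1,I3) = 0.22 × 0.78 × 0.98 = 0.1682
  σ(I2,I3) = 0.03 × 1.43 × 0.98 = 0.0420
σ²_T = Σσ²ᵢ + 2·Σσ_ij = 3.6137 + 2 × 0.5002 = 4.6141
α = (3/2)·(1 − 3.6137/4.6141) = 0.33

α = 0.33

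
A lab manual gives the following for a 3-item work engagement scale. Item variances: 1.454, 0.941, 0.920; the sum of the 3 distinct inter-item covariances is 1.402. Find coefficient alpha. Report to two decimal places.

Σσ²ᵢ = 1.454 + 0.941 + 0.920 = 3.315
Sum of distinct covariances = 1.402
Var(T) = Σσ²ᵢ + 2·Σcov = 3.315 + 2 × 1.402 = 6.119
α = (3/2)·(1 − 3.315/6.119) = 0.69

α = 0.69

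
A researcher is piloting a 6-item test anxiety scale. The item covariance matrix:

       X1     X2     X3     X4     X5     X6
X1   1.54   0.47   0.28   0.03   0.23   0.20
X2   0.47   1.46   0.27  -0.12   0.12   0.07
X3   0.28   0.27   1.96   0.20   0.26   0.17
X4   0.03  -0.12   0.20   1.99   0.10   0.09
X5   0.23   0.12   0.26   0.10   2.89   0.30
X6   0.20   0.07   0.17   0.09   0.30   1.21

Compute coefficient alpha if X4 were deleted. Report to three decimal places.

coefficient alpha = 0.429

Remaining items: X1, X2, X3, X5, X6 (k = 5).
Σσᵢ² = 1.54 + 1.46 + 1.96 + 2.89 + 1.21 = 9.06
σ²_total = 9.06 + 2 × 2.37 = 13.80
α (item deleted) = (5/4)·(1 − 9.06/13.80) = 0.429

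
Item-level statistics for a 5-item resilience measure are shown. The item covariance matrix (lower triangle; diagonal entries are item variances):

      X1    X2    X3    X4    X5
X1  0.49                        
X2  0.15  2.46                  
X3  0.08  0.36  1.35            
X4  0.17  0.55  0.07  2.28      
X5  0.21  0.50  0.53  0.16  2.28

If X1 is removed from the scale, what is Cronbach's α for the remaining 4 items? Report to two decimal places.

α = 0.46

Remaining items: X2, X3, X4, X5 (k = 4).
sum of item variances = 2.46 + 1.35 + 2.28 + 2.28 = 8.37
σ²_total = 8.37 + 2 × 2.17 = 12.71
α (item deleted) = (4/3)·(1 − 8.37/12.71) = 0.46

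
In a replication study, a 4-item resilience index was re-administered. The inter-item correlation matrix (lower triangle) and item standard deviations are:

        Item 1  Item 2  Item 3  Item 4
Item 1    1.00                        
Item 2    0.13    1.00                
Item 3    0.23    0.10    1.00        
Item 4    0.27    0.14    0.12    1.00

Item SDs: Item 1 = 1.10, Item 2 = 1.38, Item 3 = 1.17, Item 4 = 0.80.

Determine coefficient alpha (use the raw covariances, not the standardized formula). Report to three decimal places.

coefficient alpha = 0.415

Σσ²ᵢ = 1.10² + 1.38² + 1.17² + 0.80² = 5.1233
Covariances σ_ij = r_ij · s_i · s_j:
  σ(Item 1,Item 2) = 0.13 × 1.10 × 1.38 = 0.1973
  σ(Item 1,Item 3) = 0.23 × 1.10 × 1.17 = 0.2960
  σ(Item 1,Item 4) = 0.27 × 1.10 × 0.80 = 0.2376
  σ(Item 2,Item 3) = 0.10 × 1.38 × 1.17 = 0.1615
  σ(Item 2,Item 4) = 0.14 × 1.38 × 0.80 = 0.1546
  σ(Item 3,Item 4) = 0.12 × 1.17 × 0.80 = 0.1123
σ²_T = Σσ²ᵢ + 2·Σσ_ij = 5.1233 + 2 × 1.1593 = 7.4419
α = (4/3)·(1 − 5.1233/7.4419) = 0.415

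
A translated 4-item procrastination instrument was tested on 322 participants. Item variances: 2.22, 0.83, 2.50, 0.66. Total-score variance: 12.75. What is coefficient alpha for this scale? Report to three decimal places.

coefficient alpha = 0.684

Σσᵢ² = 2.22 + 0.83 + 2.50 + 0.66 = 6.21
α = (k/(k−1))·(1 − Σσᵢ²/Var(T)) = (4/3)·(1 − 6.21/12.75) = 0.684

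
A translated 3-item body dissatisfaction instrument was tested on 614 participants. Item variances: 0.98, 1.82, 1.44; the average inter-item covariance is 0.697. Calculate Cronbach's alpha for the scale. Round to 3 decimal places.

sum of item variances = 0.98 + 1.82 + 1.44 = 4.24
Sum of the 3 distinct covariances = 3 × 0.697 = 2.091
Var(T) = sum of item variances + 2·Σcov = 4.24 + 2 × 2.091 = 8.422
α = (3/2)·(1 − 4.24/8.422) = 0.745

Cronbach's alpha = 0.745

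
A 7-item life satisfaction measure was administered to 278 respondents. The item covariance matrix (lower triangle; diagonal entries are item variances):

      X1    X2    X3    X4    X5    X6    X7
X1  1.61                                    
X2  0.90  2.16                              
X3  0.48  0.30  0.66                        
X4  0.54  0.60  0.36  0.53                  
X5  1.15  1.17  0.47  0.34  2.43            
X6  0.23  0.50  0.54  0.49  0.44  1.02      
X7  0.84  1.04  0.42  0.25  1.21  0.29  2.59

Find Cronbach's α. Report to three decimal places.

ΣVar(i) = 1.61 + 2.16 + 0.66 + 0.53 + 2.43 + 1.02 + 2.59 = 11.00
Σ_{i<j} σ_ij = 12.56
σ²_T = 11.00 + 2 × 12.56 = 36.12
α = (k/(k−1))·(1 − ΣVar(i)/σ²_T) = (7/6)·(1 − 11.00/36.12) = 0.811

Cronbach's α = 0.811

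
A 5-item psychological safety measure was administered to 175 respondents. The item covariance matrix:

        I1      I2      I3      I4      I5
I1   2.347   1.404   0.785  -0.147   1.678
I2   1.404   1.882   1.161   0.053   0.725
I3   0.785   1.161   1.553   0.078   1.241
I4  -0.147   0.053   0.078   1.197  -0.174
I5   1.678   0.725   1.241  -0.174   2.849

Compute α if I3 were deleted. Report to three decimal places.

α = 0.615

Remaining items: I1, I2, I4, I5 (k = 4).
ΣVar(i) = 2.347 + 1.882 + 1.197 + 2.849 = 8.275
σ²_total = 8.275 + 2 × 3.539 = 15.353
α (item deleted) = (4/3)·(1 − 8.275/15.353) = 0.615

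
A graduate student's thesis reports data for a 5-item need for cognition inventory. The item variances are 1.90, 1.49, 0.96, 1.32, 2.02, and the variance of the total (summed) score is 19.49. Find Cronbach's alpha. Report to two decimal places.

Σσᵢ² = 1.90 + 1.49 + 0.96 + 1.32 + 2.02 = 7.69
α = (k/(k−1))·(1 − Σσᵢ²/σ²_T) = (5/4)·(1 − 7.69/19.49) = 0.76

α = 0.76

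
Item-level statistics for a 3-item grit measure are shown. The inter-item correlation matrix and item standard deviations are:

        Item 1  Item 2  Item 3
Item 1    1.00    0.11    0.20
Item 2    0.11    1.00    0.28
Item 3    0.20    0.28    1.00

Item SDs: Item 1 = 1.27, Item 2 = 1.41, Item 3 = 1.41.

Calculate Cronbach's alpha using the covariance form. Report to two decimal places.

α = 0.43

Σσ²ᵢ = 1.27² + 1.41² + 1.41² = 5.5891
Covariances σ_ij = r_ij · s_i · s_j:
  σ(Item 1,Item 2) = 0.11 × 1.27 × 1.41 = 0.1970
  σ(Item 1,Item 3) = 0.20 × 1.27 × 1.41 = 0.3581
  σ(Item 2,Item 3) = 0.28 × 1.41 × 1.41 = 0.5567
σ²_T = Σσ²ᵢ + 2·Σσ_ij = 5.5891 + 2 × 1.1118 = 7.8127
α = (3/2)·(1 − 5.5891/7.8127) = 0.43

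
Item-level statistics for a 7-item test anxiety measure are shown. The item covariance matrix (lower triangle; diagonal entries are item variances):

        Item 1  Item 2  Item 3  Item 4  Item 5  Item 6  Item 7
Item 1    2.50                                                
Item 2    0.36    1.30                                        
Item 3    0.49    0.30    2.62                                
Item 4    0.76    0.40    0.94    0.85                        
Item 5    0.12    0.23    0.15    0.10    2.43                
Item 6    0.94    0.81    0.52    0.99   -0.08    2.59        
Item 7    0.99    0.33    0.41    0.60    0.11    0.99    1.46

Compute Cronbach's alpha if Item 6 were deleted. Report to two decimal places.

Cronbach's alpha = 0.64

Remaining items: Item 1, Item 2, Item 3, Item 4, Item 5, Item 7 (k = 6).
Σσ²ᵢ = 2.50 + 1.30 + 2.62 + 0.85 + 2.43 + 1.46 = 11.16
Var(T) = 11.16 + 2 × 6.29 = 23.74
α (item deleted) = (6/5)·(1 − 11.16/23.74) = 0.64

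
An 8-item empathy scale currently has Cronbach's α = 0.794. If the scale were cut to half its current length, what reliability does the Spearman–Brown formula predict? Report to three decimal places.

predicted reliability = 0.658

Length factor m = 1/2
α' = m·α / (1 − (1−m)·α)
   = 1/2 × 0.794 / (1 − (1 − 1/2) × 0.794)
   = 0.3970 / 0.6030 = 0.658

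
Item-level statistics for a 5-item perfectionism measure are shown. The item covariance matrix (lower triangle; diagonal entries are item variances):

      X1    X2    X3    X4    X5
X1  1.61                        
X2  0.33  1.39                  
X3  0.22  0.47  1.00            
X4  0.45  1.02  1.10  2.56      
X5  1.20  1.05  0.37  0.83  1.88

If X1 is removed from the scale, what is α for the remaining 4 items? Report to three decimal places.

Remaining items: X2, X3, X4, X5 (k = 4).
ΣVar(i) = 1.39 + 1.00 + 2.56 + 1.88 = 6.83
Var(T) = 6.83 + 2 × 4.84 = 16.51
α (item deleted) = (4/3)·(1 − 6.83/16.51) = 0.782

α = 0.782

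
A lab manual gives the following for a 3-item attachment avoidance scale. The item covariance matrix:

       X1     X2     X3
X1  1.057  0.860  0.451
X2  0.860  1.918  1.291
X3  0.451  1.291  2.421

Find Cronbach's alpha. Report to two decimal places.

Cronbach's alpha = 0.74

Σσᵢ² = 1.057 + 1.918 + 2.421 = 5.396
Sum of the distinct covariances = 2.602
σ²_total = 5.396 + 2 × 2.602 = 10.600
α = (k/(k−1))·(1 − Σσᵢ²/σ²_total) = (3/2)·(1 − 5.396/10.600) = 0.74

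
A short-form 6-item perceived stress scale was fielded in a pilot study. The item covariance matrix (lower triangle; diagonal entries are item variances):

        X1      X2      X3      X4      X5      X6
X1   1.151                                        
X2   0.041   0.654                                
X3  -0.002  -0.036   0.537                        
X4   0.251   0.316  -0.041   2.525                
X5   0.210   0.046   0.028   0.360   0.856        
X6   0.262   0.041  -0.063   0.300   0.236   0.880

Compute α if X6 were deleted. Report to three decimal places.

Remaining items: X1, X2, X3, X4, X5 (k = 5).
Σσ²ᵢ = 1.151 + 0.654 + 0.537 + 2.525 + 0.856 = 5.723
Var(T) = 5.723 + 2 × 1.173 = 8.069
α (item deleted) = (5/4)·(1 − 5.723/8.069) = 0.363

α = 0.363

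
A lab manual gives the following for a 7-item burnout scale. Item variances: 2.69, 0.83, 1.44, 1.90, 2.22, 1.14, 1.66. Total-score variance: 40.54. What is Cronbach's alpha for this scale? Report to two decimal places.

α = 0.82

sum of item variances = 2.69 + 0.83 + 1.44 + 1.90 + 2.22 + 1.14 + 1.66 = 11.88
α = (k/(k−1))·(1 − sum of item variances/σ²_total) = (7/6)·(1 − 11.88/40.54) = 0.82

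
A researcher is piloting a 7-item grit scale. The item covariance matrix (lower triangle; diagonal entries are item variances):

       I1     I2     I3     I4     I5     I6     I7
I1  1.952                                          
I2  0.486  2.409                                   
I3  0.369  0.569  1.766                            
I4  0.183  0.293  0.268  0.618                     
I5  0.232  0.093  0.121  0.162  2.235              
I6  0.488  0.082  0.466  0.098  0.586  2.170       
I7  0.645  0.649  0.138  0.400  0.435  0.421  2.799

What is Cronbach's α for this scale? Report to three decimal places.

α = 0.592

sum of item variances = 1.952 + 2.409 + 1.766 + 0.618 + 2.235 + 2.170 + 2.799 = 13.949
Σ_{i<j} σ_ij = 7.184
Var(T) = 13.949 + 2 × 7.184 = 28.317
α = (k/(k−1))·(1 − sum of item variances/Var(T)) = (7/6)·(1 − 13.949/28.317) = 0.592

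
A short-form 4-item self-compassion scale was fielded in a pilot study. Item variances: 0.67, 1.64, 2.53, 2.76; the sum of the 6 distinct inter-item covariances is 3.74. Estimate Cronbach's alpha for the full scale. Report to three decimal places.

Σσ²ᵢ = 0.67 + 1.64 + 2.53 + 2.76 = 7.60
Sum of distinct covariances = 3.74
σ²_T = Σσ²ᵢ + 2·Σcov = 7.60 + 2 × 3.74 = 15.08
α = (4/3)·(1 − 7.60/15.08) = 0.661

Cronbach's alpha = 0.661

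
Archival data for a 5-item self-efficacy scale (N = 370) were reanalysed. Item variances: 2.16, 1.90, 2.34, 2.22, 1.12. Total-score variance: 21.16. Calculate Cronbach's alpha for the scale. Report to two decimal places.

Σσᵢ² = 2.16 + 1.90 + 2.34 + 2.22 + 1.12 = 9.74
α = (k/(k−1))·(1 − Σσᵢ²/σ²_T) = (5/4)·(1 − 9.74/21.16) = 0.67

α = 0.67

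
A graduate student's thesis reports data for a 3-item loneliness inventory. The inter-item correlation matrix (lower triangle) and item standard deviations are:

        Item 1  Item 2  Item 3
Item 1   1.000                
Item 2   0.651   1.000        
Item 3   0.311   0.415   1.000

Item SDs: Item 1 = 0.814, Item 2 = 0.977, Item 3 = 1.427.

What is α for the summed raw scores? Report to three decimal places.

Σσ²ᵢ = 0.814² + 0.977² + 1.427² = 3.6535
Covariances σ_ij = r_ij · s_i · s_j:
  σ(Item 1,Item 2) = 0.651 × 0.814 × 0.977 = 0.5177
  σ(Item 1,Item 3) = 0.311 × 0.814 × 1.427 = 0.3613
  σ(Item 2,Item 3) = 0.415 × 0.977 × 1.427 = 0.5786
σ²_T = Σσ²ᵢ + 2·Σσ_ij = 3.6535 + 2 × 1.4576 = 6.5687
α = (3/2)·(1 − 3.6535/6.5687) = 0.666

α = 0.666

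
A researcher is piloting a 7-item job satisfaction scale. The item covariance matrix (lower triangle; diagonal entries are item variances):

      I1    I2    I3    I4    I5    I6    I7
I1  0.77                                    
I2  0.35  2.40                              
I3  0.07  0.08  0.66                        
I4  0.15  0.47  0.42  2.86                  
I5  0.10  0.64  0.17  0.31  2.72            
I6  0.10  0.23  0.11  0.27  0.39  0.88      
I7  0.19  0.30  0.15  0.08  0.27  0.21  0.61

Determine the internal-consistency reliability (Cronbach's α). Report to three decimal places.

Σσᵢ² = 0.77 + 2.40 + 0.66 + 2.86 + 2.72 + 0.88 + 0.61 = 10.90
Sum of the distinct covariances = 5.06
Var(T) = 10.90 + 2 × 5.06 = 21.02
α = (k/(k−1))·(1 − Σσᵢ²/Var(T)) = (7/6)·(1 − 10.90/21.02) = 0.562

Cronbach's α = 0.562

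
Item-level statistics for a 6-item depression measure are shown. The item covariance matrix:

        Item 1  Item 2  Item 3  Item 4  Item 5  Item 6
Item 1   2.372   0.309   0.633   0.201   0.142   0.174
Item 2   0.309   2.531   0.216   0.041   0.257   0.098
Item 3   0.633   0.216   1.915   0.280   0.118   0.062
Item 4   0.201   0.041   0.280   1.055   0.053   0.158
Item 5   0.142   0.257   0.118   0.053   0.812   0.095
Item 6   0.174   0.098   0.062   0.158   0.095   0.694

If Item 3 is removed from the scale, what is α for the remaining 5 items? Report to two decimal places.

α = 0.36

Remaining items: Item 1, Item 2, Item 4, Item 5, Item 6 (k = 5).
sum of item variances = 2.372 + 2.531 + 1.055 + 0.812 + 0.694 = 7.464
total variance = 7.464 + 2 × 1.528 = 10.520
α (item deleted) = (5/4)·(1 − 7.464/10.520) = 0.36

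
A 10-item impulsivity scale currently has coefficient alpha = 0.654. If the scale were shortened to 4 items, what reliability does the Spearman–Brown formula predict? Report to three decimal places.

predicted reliability = 0.431

Length factor m = 4/10 = 0.4000
α' = m·α / (1 − (1−m)·α)
   = 4/10 × 0.654 / (1 − (1 − 4/10) × 0.654)
   = 0.2616 / 0.6076 = 0.431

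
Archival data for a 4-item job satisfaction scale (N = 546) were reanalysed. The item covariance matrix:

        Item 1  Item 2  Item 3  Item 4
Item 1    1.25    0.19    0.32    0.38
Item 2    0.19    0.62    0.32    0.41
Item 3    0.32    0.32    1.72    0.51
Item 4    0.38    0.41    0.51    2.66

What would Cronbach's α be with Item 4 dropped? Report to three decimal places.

Cronbach's α = 0.474

Remaining items: Item 1, Item 2, Item 3 (k = 3).
Σσᵢ² = 1.25 + 0.62 + 1.72 = 3.59
Var(T) = 3.59 + 2 × 0.83 = 5.25
α (item deleted) = (3/2)·(1 − 3.59/5.25) = 0.474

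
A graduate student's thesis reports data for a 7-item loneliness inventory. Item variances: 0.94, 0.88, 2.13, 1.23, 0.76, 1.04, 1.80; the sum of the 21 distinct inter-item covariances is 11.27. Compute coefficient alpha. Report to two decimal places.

ΣVar(i) = 0.94 + 0.88 + 2.13 + 1.23 + 0.76 + 1.04 + 1.80 = 8.78
Sum of distinct covariances = 11.27
σ²_total = ΣVar(i) + 2·Σcov = 8.78 + 2 × 11.27 = 31.32
α = (7/6)·(1 − 8.78/31.32) = 0.84

α = 0.84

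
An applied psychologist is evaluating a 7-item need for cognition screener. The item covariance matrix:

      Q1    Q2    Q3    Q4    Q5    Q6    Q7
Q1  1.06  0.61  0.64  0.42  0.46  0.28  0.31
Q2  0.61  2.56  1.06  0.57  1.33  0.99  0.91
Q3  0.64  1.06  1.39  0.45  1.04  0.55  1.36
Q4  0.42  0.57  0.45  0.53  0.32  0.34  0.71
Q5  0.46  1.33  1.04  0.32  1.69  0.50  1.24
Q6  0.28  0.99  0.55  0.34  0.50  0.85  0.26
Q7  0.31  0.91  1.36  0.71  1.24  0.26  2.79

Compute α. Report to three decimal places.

Σσᵢ² = 1.06 + 2.56 + 1.39 + 0.53 + 1.69 + 0.85 + 2.79 = 10.87
Sum of off-diagonal covariances = 14.35
σ²_T = 10.87 + 2 × 14.35 = 39.57
α = (k/(k−1))·(1 − Σσᵢ²/σ²_T) = (7/6)·(1 − 10.87/39.57) = 0.846

α = 0.846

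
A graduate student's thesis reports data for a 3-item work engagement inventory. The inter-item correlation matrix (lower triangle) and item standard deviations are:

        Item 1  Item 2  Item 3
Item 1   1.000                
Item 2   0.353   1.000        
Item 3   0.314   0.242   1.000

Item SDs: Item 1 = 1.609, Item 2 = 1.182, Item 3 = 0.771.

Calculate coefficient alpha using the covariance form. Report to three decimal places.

coefficient alpha = 0.538

Σσ²ᵢ = 1.609² + 1.182² + 0.771² = 4.5804
Covariances σ_ij = r_ij · s_i · s_j:
  σ(Item 1,Item 2) = 0.353 × 1.609 × 1.182 = 0.6713
  σ(Item 1,Item 3) = 0.314 × 1.609 × 0.771 = 0.3895
  σ(Item 2,Item 3) = 0.242 × 1.182 × 0.771 = 0.2205
σ²_T = Σσ²ᵢ + 2·Σσ_ij = 4.5804 + 2 × 1.2813 = 7.1430
α = (3/2)·(1 − 4.5804/7.1430) = 0.538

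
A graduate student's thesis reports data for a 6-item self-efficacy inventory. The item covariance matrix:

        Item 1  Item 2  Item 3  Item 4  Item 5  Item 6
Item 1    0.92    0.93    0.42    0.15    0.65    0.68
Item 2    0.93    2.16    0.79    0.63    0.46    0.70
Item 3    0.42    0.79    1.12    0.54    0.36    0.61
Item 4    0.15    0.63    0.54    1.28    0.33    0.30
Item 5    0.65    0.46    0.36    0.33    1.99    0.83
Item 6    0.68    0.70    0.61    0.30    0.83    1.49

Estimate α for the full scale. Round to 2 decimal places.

Σσᵢ² = 0.92 + 2.16 + 1.12 + 1.28 + 1.99 + 1.49 = 8.96
Sum of the distinct covariances = 8.38
σ²_total = 8.96 + 2 × 8.38 = 25.72
α = (k/(k−1))·(1 − Σσᵢ²/σ²_total) = (6/5)·(1 − 8.96/25.72) = 0.78

α = 0.78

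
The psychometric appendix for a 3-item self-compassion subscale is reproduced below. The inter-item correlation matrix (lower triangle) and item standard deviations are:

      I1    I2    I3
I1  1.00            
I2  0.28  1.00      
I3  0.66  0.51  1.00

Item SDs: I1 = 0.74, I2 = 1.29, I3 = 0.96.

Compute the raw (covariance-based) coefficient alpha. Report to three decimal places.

Σσ²ᵢ = 0.74² + 1.29² + 0.96² = 3.1333
Covariances σ_ij = r_ij · s_i · s_j:
  σ(I1,I2) = 0.28 × 0.74 × 1.29 = 0.2673
  σ(I1,I3) = 0.66 × 0.74 × 0.96 = 0.4689
  σ(I2,I3) = 0.51 × 1.29 × 0.96 = 0.6316
σ²_T = Σσ²ᵢ + 2·Σσ_ij = 3.1333 + 2 × 1.3678 = 5.8689
α = (3/2)·(1 − 3.1333/5.8689) = 0.699

coefficient alpha = 0.699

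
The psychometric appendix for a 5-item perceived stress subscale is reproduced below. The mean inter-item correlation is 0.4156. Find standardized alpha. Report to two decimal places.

α = 0.78

Standardized α = k·r̄ / (1 + (k−1)·r̄) = 5 × 0.4156 / (1 + 4 × 0.4156)
  = 2.0780 / 2.6624 = 0.78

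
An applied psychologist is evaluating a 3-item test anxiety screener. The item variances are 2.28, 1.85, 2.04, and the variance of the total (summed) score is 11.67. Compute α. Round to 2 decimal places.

α = 0.71

ΣVar(i) = 2.28 + 1.85 + 2.04 = 6.17
α = (k/(k−1))·(1 − ΣVar(i)/total variance) = (3/2)·(1 − 6.17/11.67) = 0.71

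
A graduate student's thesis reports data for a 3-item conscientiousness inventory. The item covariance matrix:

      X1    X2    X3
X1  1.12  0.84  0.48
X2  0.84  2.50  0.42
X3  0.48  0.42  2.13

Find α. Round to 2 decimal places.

α = 0.57

sum of item variances = 1.12 + 2.50 + 2.13 = 5.75
Σ_{i<j} σ_ij = 1.74
total variance = 5.75 + 2 × 1.74 = 9.23
α = (k/(k−1))·(1 − sum of item variances/total variance) = (3/2)·(1 − 5.75/9.23) = 0.57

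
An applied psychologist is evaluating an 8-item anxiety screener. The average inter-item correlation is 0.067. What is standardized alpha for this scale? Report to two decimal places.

α = 0.36

Standardized α = k·r̄ / (1 + (k−1)·r̄) = 8 × 0.067 / (1 + 7 × 0.067)
  = 0.5360 / 1.4690 = 0.36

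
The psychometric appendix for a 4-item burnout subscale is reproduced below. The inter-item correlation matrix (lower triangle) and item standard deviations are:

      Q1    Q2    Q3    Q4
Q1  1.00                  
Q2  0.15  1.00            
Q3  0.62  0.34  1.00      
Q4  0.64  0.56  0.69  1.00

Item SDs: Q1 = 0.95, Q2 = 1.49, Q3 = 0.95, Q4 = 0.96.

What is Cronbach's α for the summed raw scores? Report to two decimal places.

Σσ²ᵢ = 0.95² + 1.49² + 0.95² + 0.96² = 4.9467
Covariances σ_ij = r_ij · s_i · s_j:
  σ(Q1,Q2) = 0.15 × 0.95 × 1.49 = 0.2123
  σ(Q1,Q3) = 0.62 × 0.95 × 0.95 = 0.5595
  σ(Q1,Q4) = 0.64 × 0.95 × 0.96 = 0.5837
  σ(Q2,Q3) = 0.34 × 1.49 × 0.95 = 0.4813
  σ(Q2,Q4) = 0.56 × 1.49 × 0.96 = 0.8010
  σ(Q3,Q4) = 0.69 × 0.95 × 0.96 = 0.6293
σ²_T = Σσ²ᵢ + 2·Σσ_ij = 4.9467 + 2 × 3.2671 = 11.4809
α = (4/3)·(1 − 4.9467/11.4809) = 0.76

Cronbach's α = 0.76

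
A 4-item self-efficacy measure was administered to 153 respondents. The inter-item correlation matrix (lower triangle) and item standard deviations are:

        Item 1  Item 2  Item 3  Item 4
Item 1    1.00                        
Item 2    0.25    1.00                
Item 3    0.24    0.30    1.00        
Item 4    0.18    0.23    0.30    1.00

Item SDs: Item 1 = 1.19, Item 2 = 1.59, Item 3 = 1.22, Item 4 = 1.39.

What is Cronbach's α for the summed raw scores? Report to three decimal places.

Cronbach's α = 0.566

Σσ²ᵢ = 1.19² + 1.59² + 1.22² + 1.39² = 7.3647
Covariances σ_ij = r_ij · s_i · s_j:
  σ(Item 1,Item 2) = 0.25 × 1.19 × 1.59 = 0.4730
  σ(Item 1,Item 3) = 0.24 × 1.19 × 1.22 = 0.3484
  σ(Item 1,Item 4) = 0.18 × 1.19 × 1.39 = 0.2977
  σ(Item 2,Item 3) = 0.30 × 1.59 × 1.22 = 0.5819
  σ(Item 2,Item 4) = 0.23 × 1.59 × 1.39 = 0.5083
  σ(Item 3,Item 4) = 0.30 × 1.22 × 1.39 = 0.5087
σ²_T = Σσ²ᵢ + 2·Σσ_ij = 7.3647 + 2 × 2.7180 = 12.8007
α = (4/3)·(1 − 7.3647/12.8007) = 0.566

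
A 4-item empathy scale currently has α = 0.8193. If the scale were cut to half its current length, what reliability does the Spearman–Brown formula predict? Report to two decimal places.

predicted reliability = 0.69

Length factor m = 1/2
α' = m·α / (1 − (1−m)·α)
   = 1/2 × 0.8193 / (1 − (1 − 1/2) × 0.8193)
   = 0.4097 / 0.5903 = 0.69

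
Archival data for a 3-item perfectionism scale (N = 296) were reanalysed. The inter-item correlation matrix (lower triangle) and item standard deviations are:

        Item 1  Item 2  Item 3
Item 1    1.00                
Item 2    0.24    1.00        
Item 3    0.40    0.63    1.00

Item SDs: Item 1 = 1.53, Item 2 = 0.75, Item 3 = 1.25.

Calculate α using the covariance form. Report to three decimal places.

α = 0.633

Σσ²ᵢ = 1.53² + 0.75² + 1.25² = 4.4659
Covariances σ_ij = r_ij · s_i · s_j:
  σ(Item 1,Item 2) = 0.24 × 1.53 × 0.75 = 0.2754
  σ(Item 1,Item 3) = 0.40 × 1.53 × 1.25 = 0.7650
  σ(Item 2,Item 3) = 0.63 × 0.75 × 1.25 = 0.5906
σ²_T = Σσ²ᵢ + 2·Σσ_ij = 4.4659 + 2 × 1.6310 = 7.7279
α = (3/2)·(1 − 4.4659/7.7279) = 0.633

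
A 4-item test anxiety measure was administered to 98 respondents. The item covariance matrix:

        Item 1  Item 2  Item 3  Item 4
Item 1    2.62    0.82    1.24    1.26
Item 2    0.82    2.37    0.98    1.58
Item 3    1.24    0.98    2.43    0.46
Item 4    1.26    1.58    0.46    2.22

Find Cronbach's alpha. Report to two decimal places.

Cronbach's alpha = 0.76

ΣVar(i) = 2.62 + 2.37 + 2.43 + 2.22 = 9.64
Sum of off-diagonal covariances = 6.34
total variance = 9.64 + 2 × 6.34 = 22.32
α = (k/(k−1))·(1 − ΣVar(i)/total variance) = (4/3)·(1 − 9.64/22.32) = 0.76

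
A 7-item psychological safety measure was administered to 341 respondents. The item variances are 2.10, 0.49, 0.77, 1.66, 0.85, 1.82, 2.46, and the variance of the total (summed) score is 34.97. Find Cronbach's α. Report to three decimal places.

ΣVar(i) = 2.10 + 0.49 + 0.77 + 1.66 + 0.85 + 1.82 + 2.46 = 10.15
α = (k/(k−1))·(1 − ΣVar(i)/σ²_T) = (7/6)·(1 − 10.15/34.97) = 0.828

α = 0.828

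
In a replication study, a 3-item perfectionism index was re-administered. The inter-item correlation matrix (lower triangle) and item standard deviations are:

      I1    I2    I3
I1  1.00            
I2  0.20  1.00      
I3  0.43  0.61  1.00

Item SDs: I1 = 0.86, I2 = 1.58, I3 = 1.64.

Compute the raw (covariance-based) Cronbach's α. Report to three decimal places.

Σσ²ᵢ = 0.86² + 1.58² + 1.64² = 5.9256
Covariances σ_ij = r_ij · s_i · s_j:
  σ(I1,I2) = 0.20 × 0.86 × 1.58 = 0.2718
  σ(I1,I3) = 0.43 × 0.86 × 1.64 = 0.6065
  σ(I2,I3) = 0.61 × 1.58 × 1.64 = 1.5806
σ²_T = Σσ²ᵢ + 2·Σσ_ij = 5.9256 + 2 × 2.4589 = 10.8434
α = (3/2)·(1 − 5.9256/10.8434) = 0.680

Cronbach's α = 0.680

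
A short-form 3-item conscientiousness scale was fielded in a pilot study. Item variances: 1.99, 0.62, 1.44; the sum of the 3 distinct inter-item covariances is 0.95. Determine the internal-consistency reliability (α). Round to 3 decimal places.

α = 0.479

ΣVar(i) = 1.99 + 0.62 + 1.44 = 4.05
Sum of distinct covariances = 0.95
σ²_total = ΣVar(i) + 2·Σcov = 4.05 + 2 × 0.95 = 5.95
α = (3/2)·(1 − 4.05/5.95) = 0.479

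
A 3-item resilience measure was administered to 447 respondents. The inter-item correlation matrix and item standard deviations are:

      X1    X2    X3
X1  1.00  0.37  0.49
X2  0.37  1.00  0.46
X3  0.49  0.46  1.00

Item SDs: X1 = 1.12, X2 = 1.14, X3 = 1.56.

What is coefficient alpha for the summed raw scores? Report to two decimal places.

coefficient alpha = 0.69

Σσ²ᵢ = 1.12² + 1.14² + 1.56² = 4.9876
Covariances σ_ij = r_ij · s_i · s_j:
  σ(X1,X2) = 0.37 × 1.12 × 1.14 = 0.4724
  σ(X1,X3) = 0.49 × 1.12 × 1.56 = 0.8561
  σ(X2,X3) = 0.46 × 1.14 × 1.56 = 0.8181
σ²_T = Σσ²ᵢ + 2·Σσ_ij = 4.9876 + 2 × 2.1466 = 9.2808
α = (3/2)·(1 − 4.9876/9.2808) = 0.69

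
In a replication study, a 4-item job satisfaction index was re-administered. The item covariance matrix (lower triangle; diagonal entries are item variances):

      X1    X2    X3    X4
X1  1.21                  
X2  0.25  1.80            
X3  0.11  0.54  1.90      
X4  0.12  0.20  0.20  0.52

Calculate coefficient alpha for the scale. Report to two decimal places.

sum of item variances = 1.21 + 1.80 + 1.90 + 0.52 = 5.43
Sum of off-diagonal covariances = 1.42
total variance = 5.43 + 2 × 1.42 = 8.27
α = (k/(k−1))·(1 − sum of item variances/total variance) = (4/3)·(1 − 5.43/8.27) = 0.46

coefficient alpha = 0.46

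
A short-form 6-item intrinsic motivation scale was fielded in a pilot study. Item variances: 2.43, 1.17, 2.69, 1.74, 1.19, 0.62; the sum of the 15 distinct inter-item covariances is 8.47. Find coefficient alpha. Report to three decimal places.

ΣVar(i) = 2.43 + 1.17 + 2.69 + 1.74 + 1.19 + 0.62 = 9.84
Sum of distinct covariances = 8.47
σ²_total = ΣVar(i) + 2·Σcov = 9.84 + 2 × 8.47 = 26.78
α = (6/5)·(1 − 9.84/26.78) = 0.759

coefficient alpha = 0.759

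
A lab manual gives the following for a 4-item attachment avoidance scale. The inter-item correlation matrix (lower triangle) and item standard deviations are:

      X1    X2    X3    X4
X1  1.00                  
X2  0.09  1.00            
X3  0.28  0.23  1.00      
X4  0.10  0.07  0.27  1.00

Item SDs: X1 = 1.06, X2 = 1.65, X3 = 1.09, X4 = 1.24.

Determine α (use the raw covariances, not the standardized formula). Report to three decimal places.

α = 0.424

Σσ²ᵢ = 1.06² + 1.65² + 1.09² + 1.24² = 6.5718
Covariances σ_ij = r_ij · s_i · s_j:
  σ(X1,X2) = 0.09 × 1.06 × 1.65 = 0.1574
  σ(X1,X3) = 0.28 × 1.06 × 1.09 = 0.3235
  σ(X1,X4) = 0.10 × 1.06 × 1.24 = 0.1314
  σ(X2,X3) = 0.23 × 1.65 × 1.09 = 0.4137
  σ(X2,X4) = 0.07 × 1.65 × 1.24 = 0.1432
  σ(X3,X4) = 0.27 × 1.09 × 1.24 = 0.3649
σ²_T = Σσ²ᵢ + 2·Σσ_ij = 6.5718 + 2 × 1.5341 = 9.6400
α = (4/3)·(1 − 6.5718/9.6400) = 0.424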